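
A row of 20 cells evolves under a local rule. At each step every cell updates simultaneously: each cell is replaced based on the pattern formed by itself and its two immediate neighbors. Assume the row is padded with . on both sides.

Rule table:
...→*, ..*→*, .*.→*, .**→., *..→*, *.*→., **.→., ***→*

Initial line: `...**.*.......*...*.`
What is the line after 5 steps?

**.****...******.***

step 1: ***...**************
step 2: .*.***.************.
step 3: **..*...**********.*
step 4: ..******.********..*
step 5: **.****...******.***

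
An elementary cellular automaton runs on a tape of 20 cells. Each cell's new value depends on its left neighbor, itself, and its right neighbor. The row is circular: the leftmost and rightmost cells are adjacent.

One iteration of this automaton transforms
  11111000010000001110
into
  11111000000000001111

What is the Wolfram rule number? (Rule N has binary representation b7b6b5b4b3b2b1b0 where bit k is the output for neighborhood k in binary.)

232

position 1: 111 → 1  (bit 7 = 1)
position 4: 110 → 1  (bit 6 = 1)
position 19: 101 → 1  (bit 5 = 1)
position 5: 100 → 0  (bit 4 = 0)
position 0: 011 → 1  (bit 3 = 1)
position 9: 010 → 0  (bit 2 = 0)
position 8: 001 → 0  (bit 1 = 0)
position 6: 000 → 0  (bit 0 = 0)
bits b7..b0 = 11101000 = 232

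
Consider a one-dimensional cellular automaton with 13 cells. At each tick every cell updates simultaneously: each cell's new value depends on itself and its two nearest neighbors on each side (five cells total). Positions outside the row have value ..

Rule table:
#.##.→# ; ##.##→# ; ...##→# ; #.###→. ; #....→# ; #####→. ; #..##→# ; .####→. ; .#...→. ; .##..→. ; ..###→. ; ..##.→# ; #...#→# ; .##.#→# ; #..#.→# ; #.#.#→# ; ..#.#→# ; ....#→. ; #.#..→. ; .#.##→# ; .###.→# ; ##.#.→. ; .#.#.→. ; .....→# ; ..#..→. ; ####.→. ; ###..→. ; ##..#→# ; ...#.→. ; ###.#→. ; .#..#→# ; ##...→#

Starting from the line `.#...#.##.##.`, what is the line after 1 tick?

...#.######.#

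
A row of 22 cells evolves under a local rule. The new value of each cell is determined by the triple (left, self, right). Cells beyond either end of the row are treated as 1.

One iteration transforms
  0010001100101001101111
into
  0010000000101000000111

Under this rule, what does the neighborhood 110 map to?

0

At position 7 the neighborhood is 110; the next row has 0 there.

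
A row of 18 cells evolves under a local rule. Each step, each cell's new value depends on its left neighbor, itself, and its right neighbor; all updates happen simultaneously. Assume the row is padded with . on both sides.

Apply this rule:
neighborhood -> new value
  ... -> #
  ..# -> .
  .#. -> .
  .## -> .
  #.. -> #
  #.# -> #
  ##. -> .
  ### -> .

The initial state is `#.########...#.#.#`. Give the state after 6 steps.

step 1: .#........##..#.#.
step 2: ..#######...#..#.#
step 3: #........##..#..#.
step 4: .#######...#..#..#
step 5: ........##..#..#..
step 6: #######...#..#..##

#######...#..#..##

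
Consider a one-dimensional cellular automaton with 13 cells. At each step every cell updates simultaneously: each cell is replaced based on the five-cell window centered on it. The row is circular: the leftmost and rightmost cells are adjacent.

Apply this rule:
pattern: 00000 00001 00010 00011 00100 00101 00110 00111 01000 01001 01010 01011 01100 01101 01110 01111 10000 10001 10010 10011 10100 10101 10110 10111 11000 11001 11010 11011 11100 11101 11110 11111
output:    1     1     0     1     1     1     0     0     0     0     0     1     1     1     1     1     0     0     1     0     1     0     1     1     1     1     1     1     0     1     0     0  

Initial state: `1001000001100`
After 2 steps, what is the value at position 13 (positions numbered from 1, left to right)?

1011001110111
1111100111110
position 13 holds 0

0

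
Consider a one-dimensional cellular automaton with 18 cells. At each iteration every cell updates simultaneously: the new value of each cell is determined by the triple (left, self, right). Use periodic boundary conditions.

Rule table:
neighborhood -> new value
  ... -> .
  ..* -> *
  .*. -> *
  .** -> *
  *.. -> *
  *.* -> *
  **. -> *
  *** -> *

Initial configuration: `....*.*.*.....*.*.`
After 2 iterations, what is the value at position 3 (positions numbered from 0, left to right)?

iteration 1: ...*******...*****
iteration 2: *.*********.******
position 3 holds *

*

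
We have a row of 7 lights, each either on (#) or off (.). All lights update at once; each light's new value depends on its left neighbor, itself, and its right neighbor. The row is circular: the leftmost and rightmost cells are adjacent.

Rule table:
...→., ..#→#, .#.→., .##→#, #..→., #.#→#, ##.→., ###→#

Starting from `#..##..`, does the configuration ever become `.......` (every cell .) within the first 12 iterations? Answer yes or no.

no

..##..#
.##..#.
##..#..
#..#..#
..#..##
.#..##.
#..##..  (repeats iteration 0; period 7)
iteration 12: ..#..##
iteration 12 is ..#..##, still not uniform .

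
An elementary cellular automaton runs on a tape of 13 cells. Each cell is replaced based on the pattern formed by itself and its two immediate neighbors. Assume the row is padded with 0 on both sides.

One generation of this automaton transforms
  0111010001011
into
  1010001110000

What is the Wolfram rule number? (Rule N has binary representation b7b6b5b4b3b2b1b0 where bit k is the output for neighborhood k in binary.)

position 2: 111 → 1  (bit 7 = 1)
position 3: 110 → 0  (bit 6 = 0)
position 4: 101 → 0  (bit 5 = 0)
position 6: 100 → 1  (bit 4 = 1)
position 1: 011 → 0  (bit 3 = 0)
position 5: 010 → 0  (bit 2 = 0)
position 0: 001 → 1  (bit 1 = 1)
position 7: 000 → 1  (bit 0 = 1)
bits b7..b0 = 10010011 = 147

147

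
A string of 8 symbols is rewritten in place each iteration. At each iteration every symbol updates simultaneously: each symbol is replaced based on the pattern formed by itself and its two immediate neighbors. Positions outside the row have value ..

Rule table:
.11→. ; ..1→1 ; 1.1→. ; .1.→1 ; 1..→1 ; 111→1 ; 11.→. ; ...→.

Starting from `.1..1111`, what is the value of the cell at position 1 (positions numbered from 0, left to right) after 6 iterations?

1111.11.
.11....1
1..1..11
111111..
.1111.1.
1.11..11
position 1 holds .

.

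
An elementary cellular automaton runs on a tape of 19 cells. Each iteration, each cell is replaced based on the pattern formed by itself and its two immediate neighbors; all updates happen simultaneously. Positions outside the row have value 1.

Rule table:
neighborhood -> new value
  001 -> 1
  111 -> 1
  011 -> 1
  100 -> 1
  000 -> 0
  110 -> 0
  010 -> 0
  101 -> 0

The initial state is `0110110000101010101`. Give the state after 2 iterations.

0100101001000000001
0011000110100000011

0011000110100000011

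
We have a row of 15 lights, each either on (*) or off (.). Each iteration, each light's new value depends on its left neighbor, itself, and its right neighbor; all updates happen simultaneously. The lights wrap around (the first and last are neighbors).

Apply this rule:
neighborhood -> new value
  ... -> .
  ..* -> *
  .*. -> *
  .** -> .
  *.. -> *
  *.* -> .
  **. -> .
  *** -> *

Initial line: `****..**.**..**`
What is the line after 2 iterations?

iteration 1: ***.**.....**.*
iteration 2: **....*...*....

**....*...*....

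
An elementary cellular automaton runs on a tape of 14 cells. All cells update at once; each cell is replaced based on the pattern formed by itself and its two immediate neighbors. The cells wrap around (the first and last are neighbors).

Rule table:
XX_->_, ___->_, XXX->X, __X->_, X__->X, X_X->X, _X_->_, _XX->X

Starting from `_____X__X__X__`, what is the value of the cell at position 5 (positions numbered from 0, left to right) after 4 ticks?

______X__X__X_
_______X__X__X
X_______X__X__
_X_______X__X_
position 5 holds _

_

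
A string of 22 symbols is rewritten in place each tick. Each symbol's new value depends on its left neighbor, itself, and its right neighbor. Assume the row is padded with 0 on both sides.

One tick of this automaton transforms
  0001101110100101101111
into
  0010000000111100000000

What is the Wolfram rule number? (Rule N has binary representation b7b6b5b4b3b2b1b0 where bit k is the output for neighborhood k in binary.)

position 7: 111 → 0  (bit 7 = 0)
position 4: 110 → 0  (bit 6 = 0)
position 5: 101 → 0  (bit 5 = 0)
position 11: 100 → 1  (bit 4 = 1)
position 3: 011 → 0  (bit 3 = 0)
position 10: 010 → 1  (bit 2 = 1)
position 2: 001 → 1  (bit 1 = 1)
position 0: 000 → 0  (bit 0 = 0)
bits b7..b0 = 00010110 = 22

22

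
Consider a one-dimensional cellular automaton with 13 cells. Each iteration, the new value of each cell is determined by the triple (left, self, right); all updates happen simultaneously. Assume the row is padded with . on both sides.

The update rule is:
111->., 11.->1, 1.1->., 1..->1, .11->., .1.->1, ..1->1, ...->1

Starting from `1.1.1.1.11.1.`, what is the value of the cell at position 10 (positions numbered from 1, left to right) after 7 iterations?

1

1.1.1.1..1.11
1.1.1.1111..1
1.1.1....1111
1.1.11111...1
1.1.....11111
1.111111....1
1......111111
position 10 holds 1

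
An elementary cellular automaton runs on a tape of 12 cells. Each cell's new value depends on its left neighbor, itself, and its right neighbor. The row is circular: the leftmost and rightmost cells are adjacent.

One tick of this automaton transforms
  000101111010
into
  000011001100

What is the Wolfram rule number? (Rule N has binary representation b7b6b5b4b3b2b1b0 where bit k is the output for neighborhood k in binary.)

position 6: 111 → 0  (bit 7 = 0)
position 8: 110 → 1  (bit 6 = 1)
position 4: 101 → 1  (bit 5 = 1)
position 11: 100 → 0  (bit 4 = 0)
position 5: 011 → 1  (bit 3 = 1)
position 3: 010 → 0  (bit 2 = 0)
position 2: 001 → 0  (bit 1 = 0)
position 0: 000 → 0  (bit 0 = 0)
bits b7..b0 = 01101000 = 104

104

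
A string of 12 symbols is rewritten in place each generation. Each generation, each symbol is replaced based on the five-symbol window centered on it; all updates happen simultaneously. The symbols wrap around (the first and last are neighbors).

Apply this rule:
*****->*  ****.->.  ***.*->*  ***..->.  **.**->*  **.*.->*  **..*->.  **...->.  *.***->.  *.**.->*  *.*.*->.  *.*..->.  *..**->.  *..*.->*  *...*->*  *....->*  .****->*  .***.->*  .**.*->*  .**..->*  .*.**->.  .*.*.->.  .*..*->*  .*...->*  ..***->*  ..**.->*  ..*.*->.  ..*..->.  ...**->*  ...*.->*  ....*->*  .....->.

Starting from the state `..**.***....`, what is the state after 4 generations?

********...*

generation 1: *****.*..*..
generation 2: ***.**.**.*.
generation 3: .*********..
generation 4: ********...*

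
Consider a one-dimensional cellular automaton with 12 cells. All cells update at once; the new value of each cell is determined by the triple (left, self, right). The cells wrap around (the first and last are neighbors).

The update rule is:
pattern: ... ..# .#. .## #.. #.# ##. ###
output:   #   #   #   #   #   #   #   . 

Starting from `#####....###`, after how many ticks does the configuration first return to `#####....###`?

....######..
#####....###

2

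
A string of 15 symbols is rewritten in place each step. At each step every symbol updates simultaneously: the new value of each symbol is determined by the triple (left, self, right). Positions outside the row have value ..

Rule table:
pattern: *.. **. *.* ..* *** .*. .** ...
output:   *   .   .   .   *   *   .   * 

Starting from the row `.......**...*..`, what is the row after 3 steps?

step 1: ******...**.***
step 2: .****.**.....*.
step 3: ..**....****.**

..**....****.**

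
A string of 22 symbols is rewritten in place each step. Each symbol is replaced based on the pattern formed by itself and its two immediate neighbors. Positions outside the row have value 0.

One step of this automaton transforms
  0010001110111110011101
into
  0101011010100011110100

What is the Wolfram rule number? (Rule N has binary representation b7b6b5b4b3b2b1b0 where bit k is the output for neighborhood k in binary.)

position 7: 111 → 0  (bit 7 = 0)
position 8: 110 → 1  (bit 6 = 1)
position 9: 101 → 0  (bit 5 = 0)
position 3: 100 → 1  (bit 4 = 1)
position 6: 011 → 1  (bit 3 = 1)
position 2: 010 → 0  (bit 2 = 0)
position 1: 001 → 1  (bit 1 = 1)
position 0: 000 → 0  (bit 0 = 0)
bits b7..b0 = 01011010 = 90

90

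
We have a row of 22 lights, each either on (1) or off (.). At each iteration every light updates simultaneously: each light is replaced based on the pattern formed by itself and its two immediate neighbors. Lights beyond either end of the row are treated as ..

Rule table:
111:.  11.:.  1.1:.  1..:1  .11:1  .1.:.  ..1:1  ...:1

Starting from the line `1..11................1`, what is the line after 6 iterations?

.111.1111111111111111.
11...1...............1
1.111.111111111111111.
..1...1..............1
11.111.11111111111111.
1..1...1.............1

1..1...1.............1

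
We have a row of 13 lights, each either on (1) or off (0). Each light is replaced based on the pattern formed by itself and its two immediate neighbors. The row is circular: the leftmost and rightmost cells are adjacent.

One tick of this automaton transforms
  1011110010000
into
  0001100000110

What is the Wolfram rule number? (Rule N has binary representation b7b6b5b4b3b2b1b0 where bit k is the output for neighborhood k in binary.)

129

position 3: 111 → 1  (bit 7 = 1)
position 5: 110 → 0  (bit 6 = 0)
position 1: 101 → 0  (bit 5 = 0)
position 6: 100 → 0  (bit 4 = 0)
position 2: 011 → 0  (bit 3 = 0)
position 0: 010 → 0  (bit 2 = 0)
position 7: 001 → 0  (bit 1 = 0)
position 10: 000 → 1  (bit 0 = 1)
bits b7..b0 = 10000001 = 129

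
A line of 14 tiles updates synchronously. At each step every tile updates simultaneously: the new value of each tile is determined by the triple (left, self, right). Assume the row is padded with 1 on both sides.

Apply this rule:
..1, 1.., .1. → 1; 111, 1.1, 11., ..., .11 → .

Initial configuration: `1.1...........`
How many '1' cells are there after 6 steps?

5

..11.........1
11..1.......1.
..1111.....11.
11....1...1...
..1..111.111.1
11111.........
count of 1: 5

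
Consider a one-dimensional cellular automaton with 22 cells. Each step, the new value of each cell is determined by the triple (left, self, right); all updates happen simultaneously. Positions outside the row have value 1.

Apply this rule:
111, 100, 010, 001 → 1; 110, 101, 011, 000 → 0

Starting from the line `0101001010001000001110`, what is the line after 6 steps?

1101100001100111100011

step 1: 0101111011011100010100
step 2: 0100110000001010110111
step 3: 0111001000011010000011
step 4: 0010111100100011000101
step 5: 1110011011110100101100
step 6: 1101100001100111100011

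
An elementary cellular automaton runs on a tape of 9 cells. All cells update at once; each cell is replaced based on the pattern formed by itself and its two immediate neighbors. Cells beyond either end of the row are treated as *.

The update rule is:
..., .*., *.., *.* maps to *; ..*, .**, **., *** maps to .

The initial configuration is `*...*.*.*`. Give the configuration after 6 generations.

.**.****.
*..*....*
.*.****..
***....*.
...***.**
**....*..

**....*..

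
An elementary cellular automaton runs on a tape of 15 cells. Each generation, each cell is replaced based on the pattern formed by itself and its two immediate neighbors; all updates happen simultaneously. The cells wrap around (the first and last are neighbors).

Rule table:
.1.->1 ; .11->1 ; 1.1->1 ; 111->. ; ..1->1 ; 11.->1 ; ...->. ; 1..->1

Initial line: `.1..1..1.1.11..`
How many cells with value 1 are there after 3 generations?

4

generation 1: 11111111111111.
generation 2: 1............11
generation 3: 11..........11.
count of 1: 4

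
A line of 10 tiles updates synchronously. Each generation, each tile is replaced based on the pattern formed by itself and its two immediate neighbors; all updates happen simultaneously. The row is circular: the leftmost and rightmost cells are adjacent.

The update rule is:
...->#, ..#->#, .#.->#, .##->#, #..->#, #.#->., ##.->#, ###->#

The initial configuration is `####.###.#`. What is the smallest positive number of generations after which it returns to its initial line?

####.###.#

1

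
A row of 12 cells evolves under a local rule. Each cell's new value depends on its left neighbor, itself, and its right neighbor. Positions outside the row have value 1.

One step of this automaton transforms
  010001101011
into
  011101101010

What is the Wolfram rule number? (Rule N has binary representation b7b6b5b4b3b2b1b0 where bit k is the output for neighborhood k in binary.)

position 11: 111 → 0  (bit 7 = 0)
position 6: 110 → 1  (bit 6 = 1)
position 0: 101 → 0  (bit 5 = 0)
position 2: 100 → 1  (bit 4 = 1)
position 5: 011 → 1  (bit 3 = 1)
position 1: 010 → 1  (bit 2 = 1)
position 4: 001 → 0  (bit 1 = 0)
position 3: 000 → 1  (bit 0 = 1)
bits b7..b0 = 01011101 = 93

93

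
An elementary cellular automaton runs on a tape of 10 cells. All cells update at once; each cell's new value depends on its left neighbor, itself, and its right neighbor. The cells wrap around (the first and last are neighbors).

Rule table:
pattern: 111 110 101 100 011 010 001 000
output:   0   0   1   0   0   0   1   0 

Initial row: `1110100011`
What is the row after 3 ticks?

0001000100
0010001000
0100010000

0100010000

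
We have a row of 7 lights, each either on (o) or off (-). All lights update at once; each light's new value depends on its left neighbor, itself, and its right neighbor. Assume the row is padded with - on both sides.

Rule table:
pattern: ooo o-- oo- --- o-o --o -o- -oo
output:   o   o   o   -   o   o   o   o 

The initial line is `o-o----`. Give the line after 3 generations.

oooooo-

oooo---
ooooo--
oooooo-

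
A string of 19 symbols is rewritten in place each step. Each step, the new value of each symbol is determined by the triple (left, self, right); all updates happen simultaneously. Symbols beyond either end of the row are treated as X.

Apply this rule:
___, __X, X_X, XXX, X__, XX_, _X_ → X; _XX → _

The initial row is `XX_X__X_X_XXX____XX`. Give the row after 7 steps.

XXXXXXXXXXXXXXXX_XX

step 1: XXXXXXXXXX_XXXXXX_X
step 2: XXXXXXXXXXX_XXXXXX_
step 3: XXXXXXXXXXXX_XXXXXX
step 4: XXXXXXXXXXXXX_XXXXX
step 5: XXXXXXXXXXXXXX_XXXX
step 6: XXXXXXXXXXXXXXX_XXX
step 7: XXXXXXXXXXXXXXXX_XX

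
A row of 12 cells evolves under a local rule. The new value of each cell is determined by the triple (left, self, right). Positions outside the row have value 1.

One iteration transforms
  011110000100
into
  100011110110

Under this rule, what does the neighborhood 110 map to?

1

At position 4 the neighborhood is 110; the next row has 1 there.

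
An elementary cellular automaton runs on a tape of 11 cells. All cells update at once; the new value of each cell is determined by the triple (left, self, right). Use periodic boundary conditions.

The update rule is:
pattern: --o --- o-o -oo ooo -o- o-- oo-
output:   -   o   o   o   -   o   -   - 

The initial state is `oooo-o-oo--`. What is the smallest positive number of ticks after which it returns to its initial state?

tick 1: o---oooo---
tick 2: o-o-o----o-
tick 3: ooooo-oo-oo
tick 4: -----oo-oo-
tick 5: oooo-o-oo--

5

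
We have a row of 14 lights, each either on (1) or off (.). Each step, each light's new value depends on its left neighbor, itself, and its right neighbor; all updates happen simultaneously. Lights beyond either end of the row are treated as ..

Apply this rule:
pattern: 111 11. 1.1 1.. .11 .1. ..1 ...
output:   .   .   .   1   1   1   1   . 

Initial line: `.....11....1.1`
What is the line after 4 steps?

step 1: ....11.1..11.1
step 2: ...11..1111..1
step 3: ..11.111...111
step 4: .11..1..1.11..

.11..1..1.11..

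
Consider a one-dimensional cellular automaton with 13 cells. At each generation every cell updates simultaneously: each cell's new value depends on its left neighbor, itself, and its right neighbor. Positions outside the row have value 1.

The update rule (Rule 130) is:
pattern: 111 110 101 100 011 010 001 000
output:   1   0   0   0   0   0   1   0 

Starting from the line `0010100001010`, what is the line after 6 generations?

generation 1: 0100000010000
generation 2: 0000000100001
generation 3: 0000001000010
generation 4: 0000010000100
generation 5: 0000100001001
generation 6: 0001000010010

0001000010010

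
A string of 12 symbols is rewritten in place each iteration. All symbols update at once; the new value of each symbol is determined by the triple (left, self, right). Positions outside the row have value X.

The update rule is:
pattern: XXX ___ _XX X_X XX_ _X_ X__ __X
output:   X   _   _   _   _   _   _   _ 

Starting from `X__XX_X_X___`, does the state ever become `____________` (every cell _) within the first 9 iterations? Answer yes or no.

____________
all cells are _ at iteration 1

yes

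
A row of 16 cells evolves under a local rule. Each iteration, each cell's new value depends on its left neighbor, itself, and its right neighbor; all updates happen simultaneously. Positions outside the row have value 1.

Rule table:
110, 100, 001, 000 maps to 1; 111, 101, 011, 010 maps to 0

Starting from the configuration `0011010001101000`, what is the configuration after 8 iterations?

0100010010000000

iteration 1: 1101001110100111
iteration 2: 0100110010011000
iteration 3: 0011011101101111
iteration 4: 1101000100100000
iteration 5: 0100111011011111
iteration 6: 0011001001000000
iteration 7: 1101110110111111
iteration 8: 0100010010000000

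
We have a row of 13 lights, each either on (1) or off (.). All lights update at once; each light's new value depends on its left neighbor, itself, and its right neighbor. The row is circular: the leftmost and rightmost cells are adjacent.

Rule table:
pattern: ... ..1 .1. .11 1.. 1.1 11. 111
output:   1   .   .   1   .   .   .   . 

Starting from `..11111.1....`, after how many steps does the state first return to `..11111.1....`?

26

1.1.......111
....11111.1..
111.1.......1
......11111.1
.1111.1......
.1......11111
...1111.1....
11.1......111
.....1111.1..
1111.1......1
.......1111.1
.11111.1.....
.1.......1111
...11111.1...
11.1.......11
.....11111.1.
1111.1.......
1......11111.
..1111.1.....
1.1......1111
....1111.1...
111.1......11
......1111.1.
11111.1......
1.......1111.
..11111.1....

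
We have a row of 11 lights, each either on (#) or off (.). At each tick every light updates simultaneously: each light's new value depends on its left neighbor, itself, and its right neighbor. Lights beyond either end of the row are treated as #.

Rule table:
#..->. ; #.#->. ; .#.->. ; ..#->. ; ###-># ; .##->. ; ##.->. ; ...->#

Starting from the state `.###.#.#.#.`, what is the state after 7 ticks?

..#........
....######.
.##..####..
......##...
.####....#.
..##..##...
.........#.

.........#.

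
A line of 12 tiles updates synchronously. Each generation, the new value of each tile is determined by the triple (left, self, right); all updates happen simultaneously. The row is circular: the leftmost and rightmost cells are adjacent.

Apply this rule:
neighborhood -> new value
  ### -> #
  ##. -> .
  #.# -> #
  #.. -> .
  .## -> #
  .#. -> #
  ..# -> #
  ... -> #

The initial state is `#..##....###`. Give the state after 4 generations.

#..######..#

..##..######
.##..######.
##..######..
#..######..#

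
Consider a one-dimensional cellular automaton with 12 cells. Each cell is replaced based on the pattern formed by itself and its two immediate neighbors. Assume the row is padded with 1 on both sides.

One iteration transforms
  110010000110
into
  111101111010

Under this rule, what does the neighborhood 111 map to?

1

At position 0 the neighborhood is 111; the next row has 1 there.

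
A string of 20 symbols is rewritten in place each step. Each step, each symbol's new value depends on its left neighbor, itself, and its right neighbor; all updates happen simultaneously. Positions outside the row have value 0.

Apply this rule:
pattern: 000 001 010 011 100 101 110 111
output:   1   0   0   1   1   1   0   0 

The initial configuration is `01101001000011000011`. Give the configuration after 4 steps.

01001010101010101001

01010100111010111010
00101010100101100101
10010101010011010010
01001010101010101001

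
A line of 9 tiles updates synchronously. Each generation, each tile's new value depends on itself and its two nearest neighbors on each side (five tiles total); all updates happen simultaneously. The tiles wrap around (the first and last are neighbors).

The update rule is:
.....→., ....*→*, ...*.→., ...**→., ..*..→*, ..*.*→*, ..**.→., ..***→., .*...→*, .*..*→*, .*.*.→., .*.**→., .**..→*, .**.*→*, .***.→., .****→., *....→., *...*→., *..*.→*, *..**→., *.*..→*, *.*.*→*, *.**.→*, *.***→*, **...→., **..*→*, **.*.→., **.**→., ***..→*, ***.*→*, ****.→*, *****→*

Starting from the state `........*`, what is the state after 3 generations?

*.....*.*
*...*.*.*
*...*.*.*

*...*.*.*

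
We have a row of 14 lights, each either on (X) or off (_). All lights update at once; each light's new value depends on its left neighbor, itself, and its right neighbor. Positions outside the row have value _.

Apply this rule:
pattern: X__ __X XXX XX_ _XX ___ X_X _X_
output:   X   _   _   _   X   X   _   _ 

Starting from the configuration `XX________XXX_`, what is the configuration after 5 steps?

____XXXXX____X

step 1: X_XXXXXXX_X__X
step 2: __X________X__
step 3: X__XXXXXXX__XX
step 4: _X_X______X_X_
step 5: ____XXXXX____X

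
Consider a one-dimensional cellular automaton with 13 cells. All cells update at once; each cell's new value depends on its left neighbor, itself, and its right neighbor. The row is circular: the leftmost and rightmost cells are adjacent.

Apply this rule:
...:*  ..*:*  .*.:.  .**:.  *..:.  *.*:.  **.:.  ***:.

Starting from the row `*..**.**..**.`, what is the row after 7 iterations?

..*......*...
**..*****..**
...*......*..
***..*****..*
....*......*.
****..*****..
.....*......*

.....*......*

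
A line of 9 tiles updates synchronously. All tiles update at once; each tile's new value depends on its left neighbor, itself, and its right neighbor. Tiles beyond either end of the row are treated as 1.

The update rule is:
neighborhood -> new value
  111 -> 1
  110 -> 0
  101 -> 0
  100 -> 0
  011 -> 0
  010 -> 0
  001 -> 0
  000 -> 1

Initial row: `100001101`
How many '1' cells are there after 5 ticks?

4

001100000
000001110
011100100
001000000
000011110
count of 1: 4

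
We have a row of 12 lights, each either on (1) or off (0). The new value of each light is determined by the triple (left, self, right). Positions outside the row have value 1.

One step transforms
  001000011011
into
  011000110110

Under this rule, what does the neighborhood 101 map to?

1

At position 9 the neighborhood is 101; the next row has 1 there.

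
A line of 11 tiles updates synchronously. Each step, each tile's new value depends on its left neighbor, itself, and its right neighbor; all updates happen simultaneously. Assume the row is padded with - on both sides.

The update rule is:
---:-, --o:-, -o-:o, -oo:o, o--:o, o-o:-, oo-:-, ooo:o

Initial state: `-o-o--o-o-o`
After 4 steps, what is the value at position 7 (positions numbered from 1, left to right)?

-o-oo-o-o-o
-o-o--o-o-o  (repeats step 0; period 2)
step 4: -o-o--o-o-o
position 7 holds o

o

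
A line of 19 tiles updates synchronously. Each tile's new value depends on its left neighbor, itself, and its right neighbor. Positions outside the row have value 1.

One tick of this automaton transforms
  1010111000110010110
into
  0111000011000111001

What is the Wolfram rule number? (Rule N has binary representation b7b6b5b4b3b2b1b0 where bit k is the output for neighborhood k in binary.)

position 5: 111 → 0  (bit 7 = 0)
position 0: 110 → 0  (bit 6 = 0)
position 1: 101 → 1  (bit 5 = 1)
position 7: 100 → 0  (bit 4 = 0)
position 4: 011 → 0  (bit 3 = 0)
position 2: 010 → 1  (bit 2 = 1)
position 9: 001 → 1  (bit 1 = 1)
position 8: 000 → 1  (bit 0 = 1)
bits b7..b0 = 00100111 = 39

39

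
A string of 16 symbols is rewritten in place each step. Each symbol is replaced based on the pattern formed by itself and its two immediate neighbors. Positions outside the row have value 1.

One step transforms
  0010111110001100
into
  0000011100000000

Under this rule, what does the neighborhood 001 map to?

At position 1 the neighborhood is 001; the next row has 0 there.

0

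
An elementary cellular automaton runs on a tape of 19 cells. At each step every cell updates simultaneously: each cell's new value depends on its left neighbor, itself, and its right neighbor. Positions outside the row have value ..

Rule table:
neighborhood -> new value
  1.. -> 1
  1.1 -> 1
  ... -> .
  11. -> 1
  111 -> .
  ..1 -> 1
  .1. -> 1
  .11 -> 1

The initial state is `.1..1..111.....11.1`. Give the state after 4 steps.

11111111.11...11111
1......11111.11...1
11....11...11111.11
111..1111.11...1111

111..1111.11...1111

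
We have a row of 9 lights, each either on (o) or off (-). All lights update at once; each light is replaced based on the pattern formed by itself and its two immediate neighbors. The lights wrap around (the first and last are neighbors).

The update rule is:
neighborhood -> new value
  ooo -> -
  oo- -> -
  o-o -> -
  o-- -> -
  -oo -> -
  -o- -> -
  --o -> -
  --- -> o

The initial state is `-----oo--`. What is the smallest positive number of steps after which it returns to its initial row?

2

oooo----o
-----oo--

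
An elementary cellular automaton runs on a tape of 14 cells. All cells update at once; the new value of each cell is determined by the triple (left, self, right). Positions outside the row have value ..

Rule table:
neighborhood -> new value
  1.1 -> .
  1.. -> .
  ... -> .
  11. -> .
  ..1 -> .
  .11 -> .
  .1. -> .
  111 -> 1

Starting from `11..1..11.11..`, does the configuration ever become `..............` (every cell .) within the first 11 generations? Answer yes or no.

..............
all cells are . at generation 1

yes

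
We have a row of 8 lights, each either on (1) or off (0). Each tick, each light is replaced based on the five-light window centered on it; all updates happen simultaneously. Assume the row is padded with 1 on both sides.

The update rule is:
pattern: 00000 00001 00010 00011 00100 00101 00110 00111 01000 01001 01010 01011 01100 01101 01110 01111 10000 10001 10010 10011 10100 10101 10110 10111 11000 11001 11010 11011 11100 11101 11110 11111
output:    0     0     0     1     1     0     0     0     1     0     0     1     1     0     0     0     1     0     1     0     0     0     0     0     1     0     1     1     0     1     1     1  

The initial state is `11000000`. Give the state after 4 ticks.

11001010

10110001
11011010
11100101
11001010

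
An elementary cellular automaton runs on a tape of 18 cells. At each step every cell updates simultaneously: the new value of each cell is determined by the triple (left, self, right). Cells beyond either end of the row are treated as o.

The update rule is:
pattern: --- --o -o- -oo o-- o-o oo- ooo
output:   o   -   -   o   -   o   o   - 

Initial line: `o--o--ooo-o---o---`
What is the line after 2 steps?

o-----o-oo--o---o-
o-ooo--ooo----o--o

o-ooo--ooo----o--o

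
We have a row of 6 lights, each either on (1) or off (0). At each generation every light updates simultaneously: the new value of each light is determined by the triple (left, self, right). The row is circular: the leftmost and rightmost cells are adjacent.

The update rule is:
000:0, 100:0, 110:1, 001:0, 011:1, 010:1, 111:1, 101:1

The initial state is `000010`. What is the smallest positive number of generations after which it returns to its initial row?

1

000010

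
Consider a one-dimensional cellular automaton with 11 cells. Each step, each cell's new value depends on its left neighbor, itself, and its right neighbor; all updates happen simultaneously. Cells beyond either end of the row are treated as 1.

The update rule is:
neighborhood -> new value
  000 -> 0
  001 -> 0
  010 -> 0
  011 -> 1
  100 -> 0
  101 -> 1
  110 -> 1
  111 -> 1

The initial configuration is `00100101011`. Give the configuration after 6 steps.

00000010111
00000001111
00000001111  (fixed point — unchanged through step 6)

00000001111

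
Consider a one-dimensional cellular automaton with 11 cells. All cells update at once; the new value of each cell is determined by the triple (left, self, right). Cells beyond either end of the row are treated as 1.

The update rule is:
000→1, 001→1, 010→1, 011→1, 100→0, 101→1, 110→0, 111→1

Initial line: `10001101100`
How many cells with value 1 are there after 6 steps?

8

00111011001
01110110011
11101100111
11011001111
10110011111
01100111111
count of 1: 8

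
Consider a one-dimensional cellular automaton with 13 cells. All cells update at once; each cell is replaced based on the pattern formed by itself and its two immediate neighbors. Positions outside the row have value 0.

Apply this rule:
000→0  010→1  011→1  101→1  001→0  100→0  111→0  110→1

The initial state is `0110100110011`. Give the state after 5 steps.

0100100110011

step 1: 0111100110011
step 2: 0100100110011
step 3: 0100100110011  (fixed point — unchanged through step 5)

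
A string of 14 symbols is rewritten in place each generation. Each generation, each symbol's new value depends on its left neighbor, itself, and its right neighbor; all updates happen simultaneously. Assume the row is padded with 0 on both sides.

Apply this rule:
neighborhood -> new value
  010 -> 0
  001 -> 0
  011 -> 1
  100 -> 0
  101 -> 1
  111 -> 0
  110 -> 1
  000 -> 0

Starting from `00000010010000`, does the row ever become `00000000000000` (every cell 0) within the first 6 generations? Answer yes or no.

00000000000000
all cells are 0 at generation 1

yes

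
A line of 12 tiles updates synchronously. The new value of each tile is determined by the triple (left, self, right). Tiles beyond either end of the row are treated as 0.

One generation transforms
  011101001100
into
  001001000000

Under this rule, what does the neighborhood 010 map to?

1

At position 5 the neighborhood is 010; the next row has 1 there.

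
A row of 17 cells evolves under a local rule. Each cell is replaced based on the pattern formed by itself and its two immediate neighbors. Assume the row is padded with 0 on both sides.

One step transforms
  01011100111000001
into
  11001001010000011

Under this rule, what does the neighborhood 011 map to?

0

At position 3 the neighborhood is 011; the next row has 0 there.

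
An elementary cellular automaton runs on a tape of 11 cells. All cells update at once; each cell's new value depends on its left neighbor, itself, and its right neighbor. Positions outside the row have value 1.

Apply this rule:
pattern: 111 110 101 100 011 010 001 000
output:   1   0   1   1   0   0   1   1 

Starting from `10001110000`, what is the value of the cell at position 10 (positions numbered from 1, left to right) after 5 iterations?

1

01110101111
10101010111
01010101011
10101010101
01010101010
position 10 holds 1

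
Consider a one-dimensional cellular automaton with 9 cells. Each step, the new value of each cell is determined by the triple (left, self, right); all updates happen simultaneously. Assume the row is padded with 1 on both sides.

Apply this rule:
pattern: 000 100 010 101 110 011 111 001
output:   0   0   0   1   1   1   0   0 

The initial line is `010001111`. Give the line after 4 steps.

100000000

step 1: 100001000
step 2: 100000000
step 3: 100000000  (fixed point — unchanged through step 4)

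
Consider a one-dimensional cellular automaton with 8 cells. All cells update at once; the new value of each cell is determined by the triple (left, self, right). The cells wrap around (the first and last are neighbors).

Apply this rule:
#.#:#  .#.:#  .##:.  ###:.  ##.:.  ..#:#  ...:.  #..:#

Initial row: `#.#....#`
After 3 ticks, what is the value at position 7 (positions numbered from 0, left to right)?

.###..#.
#...####
.#.#....
position 7 holds .

.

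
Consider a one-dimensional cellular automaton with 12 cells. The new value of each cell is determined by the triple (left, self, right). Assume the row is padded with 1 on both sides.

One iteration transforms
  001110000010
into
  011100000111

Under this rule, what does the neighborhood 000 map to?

At position 6 the neighborhood is 000; the next row has 0 there.

0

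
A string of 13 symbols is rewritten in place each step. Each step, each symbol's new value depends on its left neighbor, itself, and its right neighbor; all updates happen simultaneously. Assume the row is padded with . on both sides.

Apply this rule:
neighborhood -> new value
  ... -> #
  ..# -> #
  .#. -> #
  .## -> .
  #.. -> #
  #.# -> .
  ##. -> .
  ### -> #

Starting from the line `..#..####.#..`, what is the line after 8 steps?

.##.##.#...#.

step 1: #####.##..###
step 2: .###....##.#.
step 3: #.#.####...##
step 4: #.#..##.###..
step 5: #.###....#.##
step 6: #..#.#####...
step 7: ####..###.###
step 8: .##.##.#...#.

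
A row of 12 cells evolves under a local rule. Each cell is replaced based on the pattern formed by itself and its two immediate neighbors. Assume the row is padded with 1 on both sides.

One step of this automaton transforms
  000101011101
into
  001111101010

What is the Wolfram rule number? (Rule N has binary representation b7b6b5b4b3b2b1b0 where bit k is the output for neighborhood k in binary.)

position 8: 111 → 1  (bit 7 = 1)
position 9: 110 → 0  (bit 6 = 0)
position 4: 101 → 1  (bit 5 = 1)
position 0: 100 → 0  (bit 4 = 0)
position 7: 011 → 0  (bit 3 = 0)
position 3: 010 → 1  (bit 2 = 1)
position 2: 001 → 1  (bit 1 = 1)
position 1: 000 → 0  (bit 0 = 0)
bits b7..b0 = 10100110 = 166

166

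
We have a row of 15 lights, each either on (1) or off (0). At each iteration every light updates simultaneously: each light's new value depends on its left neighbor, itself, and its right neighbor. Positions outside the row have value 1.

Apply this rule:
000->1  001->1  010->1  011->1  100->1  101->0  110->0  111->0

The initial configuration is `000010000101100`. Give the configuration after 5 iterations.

111111111101011
000000000001010
111111111111010
000000000000010
111111111111110

111111111111110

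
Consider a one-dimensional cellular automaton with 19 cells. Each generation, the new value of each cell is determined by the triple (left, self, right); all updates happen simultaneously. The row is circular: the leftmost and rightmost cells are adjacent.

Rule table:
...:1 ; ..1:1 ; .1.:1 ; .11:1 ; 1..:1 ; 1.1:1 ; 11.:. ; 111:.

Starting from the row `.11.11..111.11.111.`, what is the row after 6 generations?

11.11.111..11.11..1
..11.11..111.11.111
111.11.111..11.11..
1..11.11..111.11.11
.111.11.111..11.11.
11..11.11..111.11.1

11..11.11..111.11.1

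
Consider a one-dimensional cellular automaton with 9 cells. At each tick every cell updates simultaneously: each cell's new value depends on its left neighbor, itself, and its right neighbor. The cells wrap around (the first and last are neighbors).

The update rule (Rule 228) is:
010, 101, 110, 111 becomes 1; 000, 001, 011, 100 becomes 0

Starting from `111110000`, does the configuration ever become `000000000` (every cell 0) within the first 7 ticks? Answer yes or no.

no

011110000
001110000
000110000
000010000
000010000  (fixed point — unchanged through tick 7)
tick 7 is 000010000, still not uniform 0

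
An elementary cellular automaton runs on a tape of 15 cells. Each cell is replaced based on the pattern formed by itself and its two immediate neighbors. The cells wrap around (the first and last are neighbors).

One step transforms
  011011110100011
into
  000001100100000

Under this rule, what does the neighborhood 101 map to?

0

At position 0 the neighborhood is 101; the next row has 0 there.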